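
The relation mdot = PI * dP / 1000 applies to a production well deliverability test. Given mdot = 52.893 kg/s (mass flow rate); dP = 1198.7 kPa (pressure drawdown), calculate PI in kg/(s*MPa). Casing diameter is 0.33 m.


PI = mdot * 1000 / dP
PI = 52.893 * 1000 / 1198.7
PI = 44.125 kg/(s*MPa)


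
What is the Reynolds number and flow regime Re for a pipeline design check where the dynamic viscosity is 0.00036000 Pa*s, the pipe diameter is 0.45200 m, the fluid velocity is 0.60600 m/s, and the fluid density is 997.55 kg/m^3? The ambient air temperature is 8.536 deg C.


Step 1: Re = rho*vel*D/mu = 997.55*0.606*0.452/0.00036 = 7.5900e+05
Step 2: Re = 7.5900e+05 > 4000, so flow is turbulent.
Re = 7.5900e+05 (turbulent)


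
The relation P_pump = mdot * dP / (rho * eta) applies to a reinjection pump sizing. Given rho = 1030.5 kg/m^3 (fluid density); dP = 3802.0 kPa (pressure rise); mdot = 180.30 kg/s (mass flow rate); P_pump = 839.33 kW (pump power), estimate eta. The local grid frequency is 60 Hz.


eta = mdot * dP / (rho * P_pump)
eta = 180.30 * 3802.0 / (1030.5 * 839.33)
eta = 0.79255


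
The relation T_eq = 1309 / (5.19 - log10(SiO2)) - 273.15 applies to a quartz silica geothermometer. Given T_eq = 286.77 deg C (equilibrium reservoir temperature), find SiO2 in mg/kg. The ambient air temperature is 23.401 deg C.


SiO2 = 10^(5.19 - 1309/(T_eq + 273.15))
SiO2 = 10^(5.19 - 1309/(286.77 + 273.15))
SiO2 = 711.49 mg/kg


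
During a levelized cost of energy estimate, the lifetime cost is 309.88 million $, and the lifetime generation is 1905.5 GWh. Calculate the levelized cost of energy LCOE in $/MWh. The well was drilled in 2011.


LCOE = C_tot / E_tot * 100
LCOE = 309.88 / 1905.5 * 100
LCOE = 16.26240 cents/kWh
Convert: 16.26240 cents/kWh * 10.0 = 162.62 $/MWh
LCOE = 162.62 $/MWh


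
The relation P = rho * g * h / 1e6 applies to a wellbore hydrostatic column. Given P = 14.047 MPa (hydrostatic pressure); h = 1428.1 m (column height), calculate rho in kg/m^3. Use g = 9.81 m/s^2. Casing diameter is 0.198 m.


rho = P * 1e6 / (g * h)
rho = 14.047 * 1e6 / (9.81 * 1428.1)
rho = 1002.7 kg/m^3


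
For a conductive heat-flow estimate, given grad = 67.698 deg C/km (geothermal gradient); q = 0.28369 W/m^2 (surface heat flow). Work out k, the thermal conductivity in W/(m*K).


k = q * 1000 / grad
k = 0.28369 * 1000 / 67.698
k = 4.1905 W/(m*K)


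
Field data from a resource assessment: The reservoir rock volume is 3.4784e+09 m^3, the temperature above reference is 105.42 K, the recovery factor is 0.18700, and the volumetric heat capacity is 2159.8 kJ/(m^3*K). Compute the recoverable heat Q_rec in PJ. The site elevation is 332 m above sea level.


Step 1: Q_s = Vr*rhoc*dT/1e12 = 3.4784e+09*2159.8*105.42/1e12 = 791.9834 PJ
Step 2: Q_rec = Q_s * RF = 791.9834 * 0.187 = 148.10 PJ
Q_rec = 148.10 PJ


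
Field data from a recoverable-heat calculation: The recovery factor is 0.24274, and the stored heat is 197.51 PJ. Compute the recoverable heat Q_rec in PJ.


Q_rec = Q_s * RF
Q_rec = 197.51 * 0.24274
Q_rec = 47.944 PJ


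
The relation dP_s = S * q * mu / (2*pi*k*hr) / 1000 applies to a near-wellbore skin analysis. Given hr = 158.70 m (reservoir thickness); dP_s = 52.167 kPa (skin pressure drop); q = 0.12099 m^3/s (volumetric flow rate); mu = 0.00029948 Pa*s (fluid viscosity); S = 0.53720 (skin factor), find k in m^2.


k = S*q*mu / (2*pi*dP_s*1000*hr)
k = 0.53720*0.12099*0.00029948 / (2*pi*52.167*1000*158.70)
k = 3.7420e-13 m^2


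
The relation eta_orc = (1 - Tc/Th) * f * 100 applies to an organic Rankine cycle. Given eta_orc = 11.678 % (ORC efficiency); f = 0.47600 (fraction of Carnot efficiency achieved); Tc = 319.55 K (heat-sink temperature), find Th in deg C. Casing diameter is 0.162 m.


Th = Tc / (1 - (eta_orc/100)/f)
Th = 319.55 / (1 - (11.678/100)/0.47600)
Th = 423.4336 K
Convert to deg C: 423.4336 - 273.15 = 150.28 deg C
Th = 150.28 deg C


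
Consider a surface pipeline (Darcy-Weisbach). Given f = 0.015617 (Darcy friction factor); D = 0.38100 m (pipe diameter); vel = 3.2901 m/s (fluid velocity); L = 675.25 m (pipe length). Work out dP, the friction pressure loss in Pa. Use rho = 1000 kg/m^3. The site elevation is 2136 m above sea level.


dP = f * (L/D) * (rho*vel^2/2) / 1000
dP = 0.015617 * (675.25/0.38100) * (1000*3.2901^2/2) / 1000
dP = 149.8047 kPa
Convert: 149.8047 kPa * 1000.0 = 1.4980e+05 Pa
dP = 1.4980e+05 Pa


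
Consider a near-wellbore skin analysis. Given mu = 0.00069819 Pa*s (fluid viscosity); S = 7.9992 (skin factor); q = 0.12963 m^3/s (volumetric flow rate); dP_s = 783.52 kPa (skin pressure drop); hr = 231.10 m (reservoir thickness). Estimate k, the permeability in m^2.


k = S*q*mu / (2*pi*dP_s*1000*hr)
k = 7.9992*0.12963*0.00069819 / (2*pi*783.52*1000*231.10)
k = 6.3635e-13 m^2


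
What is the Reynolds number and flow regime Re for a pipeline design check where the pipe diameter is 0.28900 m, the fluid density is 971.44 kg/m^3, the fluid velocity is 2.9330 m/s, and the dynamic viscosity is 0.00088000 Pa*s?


Step 1: Re = rho*vel*D/mu = 971.44*2.933*0.289/0.00088 = 9.3571e+05
Step 2: Re = 9.3571e+05 > 4000, so flow is turbulent.
Re = 9.3571e+05 (turbulent)


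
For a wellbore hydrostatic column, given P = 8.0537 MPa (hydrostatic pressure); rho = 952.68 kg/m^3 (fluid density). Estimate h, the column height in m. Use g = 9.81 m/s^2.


h = P * 1e6 / (g * rho)
h = 8.0537 * 1e6 / (9.81 * 952.68)
h = 861.75 m


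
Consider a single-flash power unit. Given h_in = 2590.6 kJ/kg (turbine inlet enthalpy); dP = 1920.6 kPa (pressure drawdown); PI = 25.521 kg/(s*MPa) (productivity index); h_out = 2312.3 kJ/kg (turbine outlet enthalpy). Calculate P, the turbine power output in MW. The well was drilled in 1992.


Step 1: mdot = PI * dP / 1000 = 25.521 * 1920.6 / 1000 = 49.01563 kg/s
Step 2: P = mdot*(h_in - h_out)/1000 = 49.01563*(2590.6 - 2312.3)/1000 = 13.641 MW
P = 13.641 MW


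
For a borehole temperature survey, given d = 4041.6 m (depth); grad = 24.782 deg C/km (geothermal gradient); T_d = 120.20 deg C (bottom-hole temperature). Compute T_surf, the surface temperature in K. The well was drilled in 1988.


T_surf = T_d - grad * d / 1000
T_surf = 120.20 - 24.782 * 4041.6 / 1000
T_surf = 20.04107 deg C
Convert to K: 20.04107 + 273.15 = 293.19 K
T_surf = 293.19 K


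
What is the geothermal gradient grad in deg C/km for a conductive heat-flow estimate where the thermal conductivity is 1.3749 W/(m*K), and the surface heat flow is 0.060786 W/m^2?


grad = q * 1000 / k
grad = 0.060786 * 1000 / 1.3749
grad = 44.211 deg C/km


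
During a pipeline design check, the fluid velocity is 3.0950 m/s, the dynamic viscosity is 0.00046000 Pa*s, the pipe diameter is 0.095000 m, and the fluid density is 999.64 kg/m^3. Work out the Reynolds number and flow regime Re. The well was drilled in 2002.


Step 1: Re = rho*vel*D/mu = 999.64*3.095*0.095/0.00046 = 6.3895e+05
Step 2: Re = 6.3895e+05 > 4000, so flow is turbulent.
Re = 6.3895e+05 (turbulent)


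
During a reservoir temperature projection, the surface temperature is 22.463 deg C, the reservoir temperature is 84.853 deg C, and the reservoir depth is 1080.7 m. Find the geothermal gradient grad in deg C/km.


grad = (T_res - T_surf) / d * 1000
grad = (84.853 - 22.463) / 1080.7 * 1000
grad = 57.731 deg C/km


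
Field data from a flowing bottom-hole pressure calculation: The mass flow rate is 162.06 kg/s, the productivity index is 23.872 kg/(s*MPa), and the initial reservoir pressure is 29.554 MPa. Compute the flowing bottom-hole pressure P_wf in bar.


P_wf = P_i - mdot / PI
P_wf = 29.554 - 162.06 / 23.872
P_wf = 22.76529 MPa
Convert: 22.76529 MPa * 10.0 = 227.65 bar
P_wf = 227.65 bar


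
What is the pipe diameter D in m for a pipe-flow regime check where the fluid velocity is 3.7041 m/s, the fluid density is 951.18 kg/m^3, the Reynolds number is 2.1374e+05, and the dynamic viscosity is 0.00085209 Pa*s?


D = Re * mu / (rho * vel)
D = 2.1374e+05 * 0.00085209 / (951.18 * 3.7041)
D = 0.051692 m


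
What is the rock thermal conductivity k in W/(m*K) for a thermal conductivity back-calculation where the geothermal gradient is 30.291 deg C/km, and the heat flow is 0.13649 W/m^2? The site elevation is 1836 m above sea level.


k = q / (grad / 1000)
k = 0.13649 / (30.291 / 1000)
k = 4.5060 W/(m*K)


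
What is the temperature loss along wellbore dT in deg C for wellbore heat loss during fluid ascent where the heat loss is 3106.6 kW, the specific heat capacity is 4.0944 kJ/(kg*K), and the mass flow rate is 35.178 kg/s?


dT = Q_loss / (mdot * cp)
dT = 3106.6 / (35.178 * 4.0944)
dT = 21.56870 K
Convert (temperature difference, 1 K = 1 deg C): 21.56870 K = 21.56870 deg C
dT = 21.569 deg C


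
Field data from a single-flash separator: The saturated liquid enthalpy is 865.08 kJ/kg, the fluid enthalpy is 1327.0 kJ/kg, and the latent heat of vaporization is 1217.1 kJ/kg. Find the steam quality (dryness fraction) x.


x = (h - hf) / hfg
x = (1327.0 - 865.08) / 1217.1
x = 0.37953


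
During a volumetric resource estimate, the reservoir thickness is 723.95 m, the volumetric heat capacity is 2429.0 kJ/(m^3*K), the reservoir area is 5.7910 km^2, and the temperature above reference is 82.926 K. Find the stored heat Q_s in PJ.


Step 1: Vr = A*1e6*hr = 5.791*1e6*723.95 = 4.192394e+09 m^3
Step 2: Q_s = Vr*rhoc*dT/1e12 = 4.192394e+09*2429.0*82.926/1e12 = 844.46 PJ
Q_s = 844.46 PJ


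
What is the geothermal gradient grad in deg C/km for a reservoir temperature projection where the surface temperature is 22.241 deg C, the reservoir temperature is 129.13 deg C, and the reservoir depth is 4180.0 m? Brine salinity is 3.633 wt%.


grad = (T_res - T_surf) / d * 1000
grad = (129.13 - 22.241) / 4180.0 * 1000
grad = 25.572 deg C/km


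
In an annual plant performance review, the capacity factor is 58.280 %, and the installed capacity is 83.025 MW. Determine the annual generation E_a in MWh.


E_a = CF / 100 * cap * 8760
E_a = 58.280 / 100 * 83.025 * 8760
E_a = 4.2387e+05 MWh


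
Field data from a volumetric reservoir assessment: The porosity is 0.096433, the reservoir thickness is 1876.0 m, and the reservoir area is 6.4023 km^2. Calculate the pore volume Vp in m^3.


Vp = A * 1e6 * hr * phi
Vp = 6.4023 * 1e6 * 1876.0 * 0.096433
Vp = 1.1582e+09 m^3


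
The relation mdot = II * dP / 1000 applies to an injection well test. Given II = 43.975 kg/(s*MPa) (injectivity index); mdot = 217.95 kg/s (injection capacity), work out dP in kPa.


dP = mdot * 1000 / II
dP = 217.95 * 1000 / 43.975
dP = 4956.2 kPa


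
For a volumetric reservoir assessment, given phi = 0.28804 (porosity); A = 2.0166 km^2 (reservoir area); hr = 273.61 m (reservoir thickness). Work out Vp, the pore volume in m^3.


Vp = A * 1e6 * hr * phi
Vp = 2.0166 * 1e6 * 273.61 * 0.28804
Vp = 1.5893e+08 m^3


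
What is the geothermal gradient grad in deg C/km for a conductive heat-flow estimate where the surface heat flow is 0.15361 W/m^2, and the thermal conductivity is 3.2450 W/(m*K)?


grad = q * 1000 / k
grad = 0.15361 * 1000 / 3.2450
grad = 47.337 deg C/km


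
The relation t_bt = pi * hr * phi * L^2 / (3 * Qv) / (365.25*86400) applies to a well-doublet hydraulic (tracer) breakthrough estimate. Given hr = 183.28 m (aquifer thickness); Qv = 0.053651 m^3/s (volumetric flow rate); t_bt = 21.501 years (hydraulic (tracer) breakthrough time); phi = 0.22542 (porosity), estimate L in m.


L = sqrt(t_bt*365.25*86400*3*Qv / (pi*hr*phi))
L = sqrt(21.501*365.25*86400*3*0.053651 / (pi*183.28*0.22542))
L = 917.28 m


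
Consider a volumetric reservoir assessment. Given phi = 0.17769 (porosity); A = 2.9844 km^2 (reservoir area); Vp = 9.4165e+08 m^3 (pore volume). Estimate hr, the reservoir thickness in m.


hr = Vp / (A * 1e6 * phi)
hr = 9.4165e+08 / (2.9844 * 1e6 * 0.17769)
hr = 1775.7 m


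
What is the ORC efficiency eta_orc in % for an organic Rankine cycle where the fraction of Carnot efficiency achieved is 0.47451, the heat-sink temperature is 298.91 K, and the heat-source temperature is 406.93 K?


eta_orc = (1 - Tc/Th) * f * 100
eta_orc = (1 - 298.91/406.93) * 0.47451 * 100
eta_orc = 12.596 %


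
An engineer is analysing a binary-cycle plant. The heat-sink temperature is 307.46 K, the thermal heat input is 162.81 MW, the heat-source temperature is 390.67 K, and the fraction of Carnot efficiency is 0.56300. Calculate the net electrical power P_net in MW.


Step 1: eta = (1 - Tc/Th)*f = (1 - 307.46/390.67)*0.563 = 0.1199151
Step 2: P_net = eta * Q_in = 0.1199151 * 162.81 = 19.523 MW
P_net = 19.523 MW


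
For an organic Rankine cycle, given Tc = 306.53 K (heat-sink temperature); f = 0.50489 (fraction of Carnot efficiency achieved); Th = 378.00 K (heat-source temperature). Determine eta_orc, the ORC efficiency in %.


eta_orc = (1 - Tc/Th) * f * 100
eta_orc = (1 - 306.53/378.00) * 0.50489 * 100
eta_orc = 9.5462 %


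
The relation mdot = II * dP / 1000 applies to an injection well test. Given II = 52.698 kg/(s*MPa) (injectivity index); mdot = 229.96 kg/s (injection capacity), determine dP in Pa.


dP = mdot * 1000 / II
dP = 229.96 * 1000 / 52.698
dP = 4363.733 kPa
Convert: 4363.733 kPa * 1000.0 = 4.3637e+06 Pa
dP = 4.3637e+06 Pa


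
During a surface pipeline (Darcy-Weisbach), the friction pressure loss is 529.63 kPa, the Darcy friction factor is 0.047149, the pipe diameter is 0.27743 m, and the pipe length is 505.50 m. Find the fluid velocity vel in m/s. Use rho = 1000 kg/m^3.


vel = sqrt(dP*1000*2*D / (f*L*rho))
vel = sqrt(529.63*1000*2*0.27743 / (0.047149*505.50*1000))
vel = 3.5114 m/s


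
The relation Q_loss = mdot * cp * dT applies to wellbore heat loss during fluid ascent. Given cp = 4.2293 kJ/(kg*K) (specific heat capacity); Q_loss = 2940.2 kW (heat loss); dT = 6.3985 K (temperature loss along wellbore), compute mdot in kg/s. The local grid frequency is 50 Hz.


mdot = Q_loss / (cp * dT)
mdot = 2940.2 / (4.2293 * 6.3985)
mdot = 108.65 kg/s


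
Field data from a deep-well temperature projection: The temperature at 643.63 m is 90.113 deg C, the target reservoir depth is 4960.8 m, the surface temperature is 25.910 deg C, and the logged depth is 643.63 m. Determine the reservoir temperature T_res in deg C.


Step 1: grad = (T_d1 - T_surf)/d1 * 1000 = (90.113 - 25.91)/643.63 * 1000 = 99.75141 deg C/km
Step 2: T_res = T_surf + grad*d2/1000 = 25.91 + 99.75141*4960.8/1000 = 520.76 deg C
T_res = 520.76 deg C


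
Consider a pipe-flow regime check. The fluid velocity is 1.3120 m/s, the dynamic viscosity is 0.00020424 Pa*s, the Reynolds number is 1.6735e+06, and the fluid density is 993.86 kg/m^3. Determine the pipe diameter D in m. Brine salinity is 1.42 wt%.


D = Re * mu / (rho * vel)
D = 1.6735e+06 * 0.00020424 / (993.86 * 1.3120)
D = 0.26212 m


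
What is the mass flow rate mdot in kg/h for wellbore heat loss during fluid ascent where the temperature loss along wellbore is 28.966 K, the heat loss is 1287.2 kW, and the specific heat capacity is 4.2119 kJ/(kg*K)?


mdot = Q_loss / (cp * dT)
mdot = 1287.2 / (4.2119 * 28.966)
mdot = 10.55066 kg/s
Convert: 10.55066 kg/s * 3600.0 = 37982 kg/h
mdot = 37982 kg/h


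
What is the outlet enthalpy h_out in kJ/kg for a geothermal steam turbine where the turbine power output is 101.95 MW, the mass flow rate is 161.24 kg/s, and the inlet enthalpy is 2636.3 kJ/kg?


h_out = h_in - P * 1000 / mdot
h_out = 2636.3 - 101.95 * 1000 / 161.24
h_out = 2004.0 kJ/kg


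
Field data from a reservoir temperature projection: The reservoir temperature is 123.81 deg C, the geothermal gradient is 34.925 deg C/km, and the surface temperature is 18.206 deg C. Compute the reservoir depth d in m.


d = (T_res - T_surf) / grad * 1000
d = (123.81 - 18.206) / 34.925 * 1000
d = 3023.7 m


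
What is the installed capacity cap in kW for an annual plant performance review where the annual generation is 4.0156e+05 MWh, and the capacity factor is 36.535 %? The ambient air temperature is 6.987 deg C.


cap = E_a / (CF/100 * 8760)
cap = 4.0156e+05 / (36.535/100 * 8760)
cap = 125.4692 MW
Convert: 125.4692 MW * 1000.0 = 1.2547e+05 kW
cap = 1.2547e+05 kW


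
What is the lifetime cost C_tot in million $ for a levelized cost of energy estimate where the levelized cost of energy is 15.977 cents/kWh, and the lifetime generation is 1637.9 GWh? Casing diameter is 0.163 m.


C_tot = LCOE / 100 * E_tot
C_tot = 15.977 / 100 * 1637.9
C_tot = 261.69 million $


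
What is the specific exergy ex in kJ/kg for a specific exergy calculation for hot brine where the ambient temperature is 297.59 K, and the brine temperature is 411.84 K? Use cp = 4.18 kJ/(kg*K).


ex = cp * ((T_b - T_0) - T_0 * ln(T_b/T_0))
ex = 4.18 * ((411.84 - 297.59) - 297.59 * ln(411.84/297.59))
ex = 73.391 kJ/kg


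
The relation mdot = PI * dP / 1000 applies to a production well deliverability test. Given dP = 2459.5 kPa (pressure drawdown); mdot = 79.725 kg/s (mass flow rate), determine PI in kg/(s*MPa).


PI = mdot * 1000 / dP
PI = 79.725 * 1000 / 2459.5
PI = 32.415 kg/(s*MPa)


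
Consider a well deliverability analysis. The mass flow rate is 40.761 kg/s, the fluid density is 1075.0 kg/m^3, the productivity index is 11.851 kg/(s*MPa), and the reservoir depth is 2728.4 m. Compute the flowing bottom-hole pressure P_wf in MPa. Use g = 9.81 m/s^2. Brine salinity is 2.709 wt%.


Step 1: P_i = rho*g*h/1e6 = 1075.0*9.81*2728.4/1e6 = 28.77302 MPa
Step 2: P_wf = P_i - mdot/PI = 28.77302 - 40.761/11.851 = 25.334 MPa
P_wf = 25.334 MPa


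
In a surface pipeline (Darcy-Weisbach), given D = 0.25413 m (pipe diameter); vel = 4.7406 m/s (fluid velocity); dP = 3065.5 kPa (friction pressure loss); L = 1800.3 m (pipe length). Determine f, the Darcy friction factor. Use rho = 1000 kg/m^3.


f = dP*1000 / ((L/D)*(rho*vel^2/2))
f = 3065.5*1000 / ((1800.3/0.25413)*(1000*4.7406^2/2))
f = 0.038510


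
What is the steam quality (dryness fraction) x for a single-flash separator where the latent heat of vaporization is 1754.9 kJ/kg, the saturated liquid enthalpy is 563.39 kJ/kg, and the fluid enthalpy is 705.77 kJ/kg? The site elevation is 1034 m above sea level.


x = (h - hf) / hfg
x = (705.77 - 563.39) / 1754.9
x = 0.081133


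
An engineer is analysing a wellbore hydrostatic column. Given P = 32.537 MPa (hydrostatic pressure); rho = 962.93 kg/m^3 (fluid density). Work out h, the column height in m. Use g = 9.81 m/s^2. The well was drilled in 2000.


h = P * 1e6 / (g * rho)
h = 32.537 * 1e6 / (9.81 * 962.93)
h = 3444.4 m


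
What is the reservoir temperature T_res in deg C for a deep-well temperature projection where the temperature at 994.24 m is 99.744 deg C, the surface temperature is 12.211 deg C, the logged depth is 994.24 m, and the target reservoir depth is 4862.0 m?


Step 1: grad = (T_d1 - T_surf)/d1 * 1000 = (99.744 - 12.211)/994.24 * 1000 = 88.04011 deg C/km
Step 2: T_res = T_surf + grad*d2/1000 = 12.211 + 88.04011*4862.0/1000 = 440.26 deg C
T_res = 440.26 deg C


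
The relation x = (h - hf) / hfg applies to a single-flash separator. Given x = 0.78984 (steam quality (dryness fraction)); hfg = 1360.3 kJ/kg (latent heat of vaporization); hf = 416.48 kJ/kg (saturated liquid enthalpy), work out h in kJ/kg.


h = hf + x * hfg
h = 416.48 + 0.78984 * 1360.3
h = 1490.9 kJ/kg


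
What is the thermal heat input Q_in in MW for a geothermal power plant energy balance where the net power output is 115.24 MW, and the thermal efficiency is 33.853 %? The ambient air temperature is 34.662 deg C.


Q_in = W_net / (eta / 100)
Q_in = 115.24 / (33.853 / 100)
Q_in = 340.41 MW


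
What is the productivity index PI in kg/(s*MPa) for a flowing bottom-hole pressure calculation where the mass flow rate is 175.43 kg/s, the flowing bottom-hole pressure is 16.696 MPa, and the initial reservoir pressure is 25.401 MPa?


PI = mdot / (P_i - P_wf)
PI = 175.43 / (25.401 - 16.696)
PI = 20.153 kg/(s*MPa)


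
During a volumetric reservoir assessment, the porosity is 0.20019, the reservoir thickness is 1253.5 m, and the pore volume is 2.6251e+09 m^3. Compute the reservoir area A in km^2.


A = Vp / (1e6 * hr * phi)
A = 2.6251e+09 / (1e6 * 1253.5 * 0.20019)
A = 10.461 km^2


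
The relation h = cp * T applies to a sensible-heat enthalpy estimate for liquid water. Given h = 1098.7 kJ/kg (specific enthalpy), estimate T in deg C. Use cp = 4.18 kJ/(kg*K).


T = h / cp
T = 1098.7 / 4.18
T = 262.85 deg C


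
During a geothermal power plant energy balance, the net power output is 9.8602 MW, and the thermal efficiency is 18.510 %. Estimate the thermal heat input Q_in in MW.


Q_in = W_net / (eta / 100)
Q_in = 9.8602 / (18.510 / 100)
Q_in = 53.270 MW


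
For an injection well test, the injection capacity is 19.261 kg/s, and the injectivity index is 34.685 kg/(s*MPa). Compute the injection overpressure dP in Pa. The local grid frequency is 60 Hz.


dP = mdot * 1000 / II
dP = 19.261 * 1000 / 34.685
dP = 555.3121 kPa
Convert: 555.3121 kPa * 1000.0 = 5.5531e+05 Pa
dP = 5.5531e+05 Pa


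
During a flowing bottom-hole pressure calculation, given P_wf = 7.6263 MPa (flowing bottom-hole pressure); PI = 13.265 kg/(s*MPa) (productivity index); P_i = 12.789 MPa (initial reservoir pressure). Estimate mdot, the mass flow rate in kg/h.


mdot = (P_i - P_wf) * PI
mdot = (12.789 - 7.6263) * 13.265
mdot = 68.48322 kg/s
Convert: 68.48322 kg/s * 3600.0 = 2.4654e+05 kg/h
mdot = 2.4654e+05 kg/h


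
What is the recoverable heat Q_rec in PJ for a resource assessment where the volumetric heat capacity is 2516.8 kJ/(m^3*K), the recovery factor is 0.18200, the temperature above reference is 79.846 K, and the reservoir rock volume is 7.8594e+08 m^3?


Step 1: Q_s = Vr*rhoc*dT/1e12 = 7.8594e+08*2516.8*79.846/1e12 = 157.9397 PJ
Step 2: Q_rec = Q_s * RF = 157.9397 * 0.182 = 28.745 PJ
Q_rec = 28.745 PJ


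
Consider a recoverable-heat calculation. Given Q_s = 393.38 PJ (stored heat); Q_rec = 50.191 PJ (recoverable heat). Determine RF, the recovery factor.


RF = Q_rec / Q_s
RF = 50.191 / 393.38
RF = 0.12759


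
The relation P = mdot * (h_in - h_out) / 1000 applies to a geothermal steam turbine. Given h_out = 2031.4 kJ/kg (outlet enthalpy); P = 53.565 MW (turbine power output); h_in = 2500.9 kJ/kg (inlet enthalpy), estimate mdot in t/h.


mdot = P * 1000 / (h_in - h_out)
mdot = 53.565 * 1000 / (2500.9 - 2031.4)
mdot = 114.0895 kg/s
Convert: 114.0895 kg/s * 3.6 = 410.72 t/h
mdot = 410.72 t/h


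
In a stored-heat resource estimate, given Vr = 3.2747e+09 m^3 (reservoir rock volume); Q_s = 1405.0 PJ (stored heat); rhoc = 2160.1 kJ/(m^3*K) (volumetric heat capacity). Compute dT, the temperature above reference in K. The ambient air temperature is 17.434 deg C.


dT = Q_s * 1e12 / (Vr * rhoc)
dT = 1405.0 * 1e12 / (3.2747e+09 * 2160.1)
dT = 198.62 K


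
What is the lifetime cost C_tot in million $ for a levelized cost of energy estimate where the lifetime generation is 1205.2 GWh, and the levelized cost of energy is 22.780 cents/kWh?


C_tot = LCOE / 100 * E_tot
C_tot = 22.780 / 100 * 1205.2
C_tot = 274.54 million $


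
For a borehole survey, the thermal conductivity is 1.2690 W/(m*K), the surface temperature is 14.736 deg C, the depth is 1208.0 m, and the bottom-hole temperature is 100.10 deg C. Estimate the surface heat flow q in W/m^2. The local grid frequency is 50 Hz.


Step 1: grad = (T_d - T_surf)/d * 1000 = (100.1 - 14.736)/1208.0 * 1000 = 70.66556 deg C/km
Step 2: q = k * grad / 1000 = 1.269 * 70.66556 / 1000 = 0.089675 W/m^2
q = 0.089675 W/m^2


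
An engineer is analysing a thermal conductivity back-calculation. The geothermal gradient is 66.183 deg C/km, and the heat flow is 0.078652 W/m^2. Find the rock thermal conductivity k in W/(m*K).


k = q / (grad / 1000)
k = 0.078652 / (66.183 / 1000)
k = 1.1884 W/(m*K)


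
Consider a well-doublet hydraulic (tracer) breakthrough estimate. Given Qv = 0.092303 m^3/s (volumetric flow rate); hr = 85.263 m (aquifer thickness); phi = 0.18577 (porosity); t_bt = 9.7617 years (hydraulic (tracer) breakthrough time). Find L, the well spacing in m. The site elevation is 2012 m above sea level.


L = sqrt(t_bt*365.25*86400*3*Qv / (pi*hr*phi))
L = sqrt(9.7617*365.25*86400*3*0.092303 / (pi*85.263*0.18577))
L = 1309.3 m


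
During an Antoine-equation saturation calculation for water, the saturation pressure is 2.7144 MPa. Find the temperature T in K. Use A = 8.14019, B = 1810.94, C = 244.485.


T = B / (A - log10(P_sat * 760 / 0.101325)) - C
T = 1810.94 / (8.14019 - log10(2.7144 * 760 / 0.101325)) - 244.485
T = 228.1701 deg C
Convert to K: 228.1701 + 273.15 = 501.32 K
T = 501.32 K


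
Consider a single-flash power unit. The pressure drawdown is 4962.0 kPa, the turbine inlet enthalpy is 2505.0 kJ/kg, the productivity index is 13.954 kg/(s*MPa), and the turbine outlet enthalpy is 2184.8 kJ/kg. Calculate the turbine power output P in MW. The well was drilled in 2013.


Step 1: mdot = PI * dP / 1000 = 13.954 * 4962.0 / 1000 = 69.23975 kg/s
Step 2: P = mdot*(h_in - h_out)/1000 = 69.23975*(2505.0 - 2184.8)/1000 = 22.171 MW
P = 22.171 MW


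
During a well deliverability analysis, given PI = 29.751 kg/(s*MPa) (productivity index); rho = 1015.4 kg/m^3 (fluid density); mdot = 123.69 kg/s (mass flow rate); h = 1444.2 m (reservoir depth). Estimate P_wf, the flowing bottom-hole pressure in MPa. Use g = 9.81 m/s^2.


Step 1: P_i = rho*g*h/1e6 = 1015.4*9.81*1444.2/1e6 = 14.38578 MPa
Step 2: P_wf = P_i - mdot/PI = 14.38578 - 123.69/29.751 = 10.228 MPa
P_wf = 10.228 MPa


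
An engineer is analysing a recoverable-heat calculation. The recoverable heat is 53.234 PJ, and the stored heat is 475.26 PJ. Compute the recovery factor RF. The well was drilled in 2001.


RF = Q_rec / Q_s
RF = 53.234 / 475.26
RF = 0.11201


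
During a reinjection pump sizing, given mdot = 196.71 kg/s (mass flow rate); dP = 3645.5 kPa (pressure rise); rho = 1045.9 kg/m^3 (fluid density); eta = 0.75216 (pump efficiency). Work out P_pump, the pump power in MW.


P_pump = mdot * dP / (rho * eta)
P_pump = 196.71 * 3645.5 / (1045.9 * 0.75216)
P_pump = 911.5556 kW
Convert: 911.5556 kW * 0.001 = 0.91156 MW
P_pump = 0.91156 MW


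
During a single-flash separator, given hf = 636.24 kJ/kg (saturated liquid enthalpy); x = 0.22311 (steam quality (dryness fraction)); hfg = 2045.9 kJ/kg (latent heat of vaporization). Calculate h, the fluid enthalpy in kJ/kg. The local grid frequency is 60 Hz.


h = hf + x * hfg
h = 636.24 + 0.22311 * 2045.9
h = 1092.7 kJ/kg


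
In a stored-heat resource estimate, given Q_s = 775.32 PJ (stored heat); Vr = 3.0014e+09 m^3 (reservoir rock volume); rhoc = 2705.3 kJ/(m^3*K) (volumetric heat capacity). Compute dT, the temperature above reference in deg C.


dT = Q_s * 1e12 / (Vr * rhoc)
dT = 775.32 * 1e12 / (3.0014e+09 * 2705.3)
dT = 95.48643 K
Convert (temperature difference, 1 K = 1 deg C): 95.48643 K = 95.48643 deg C
dT = 95.486 deg C


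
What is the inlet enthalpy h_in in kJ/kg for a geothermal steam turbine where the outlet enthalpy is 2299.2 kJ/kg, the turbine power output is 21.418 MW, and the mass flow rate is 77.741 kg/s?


h_in = h_out + P * 1000 / mdot
h_in = 2299.2 + 21.418 * 1000 / 77.741
h_in = 2574.7 kJ/kg


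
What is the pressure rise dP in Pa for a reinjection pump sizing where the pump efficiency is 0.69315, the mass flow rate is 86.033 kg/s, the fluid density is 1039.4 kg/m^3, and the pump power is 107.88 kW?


dP = P_pump * rho * eta / mdot
dP = 107.88 * 1039.4 * 0.69315 / 86.033
dP = 903.4119 kPa
Convert: 903.4119 kPa * 1000.0 = 9.0341e+05 Pa
dP = 9.0341e+05 Pa


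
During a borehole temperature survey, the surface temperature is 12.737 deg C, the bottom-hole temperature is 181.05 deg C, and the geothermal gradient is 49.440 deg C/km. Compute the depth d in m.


d = (T_d - T_surf) / grad * 1000
d = (181.05 - 12.737) / 49.440 * 1000
d = 3404.4 m


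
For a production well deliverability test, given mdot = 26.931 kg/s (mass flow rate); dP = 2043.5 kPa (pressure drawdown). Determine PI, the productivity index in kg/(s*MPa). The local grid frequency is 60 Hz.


PI = mdot * 1000 / dP
PI = 26.931 * 1000 / 2043.5
PI = 13.179 kg/(s*MPa)


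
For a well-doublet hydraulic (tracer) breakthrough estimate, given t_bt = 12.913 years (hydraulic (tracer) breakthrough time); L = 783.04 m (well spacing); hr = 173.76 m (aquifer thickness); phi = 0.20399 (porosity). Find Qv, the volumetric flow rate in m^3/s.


Qv = pi*hr*phi*L^2 / (3*t_bt*365.25*86400)
Qv = pi*173.76*0.20399*783.04^2 / (3*12.913*365.25*86400)
Qv = 0.055850 m^3/s


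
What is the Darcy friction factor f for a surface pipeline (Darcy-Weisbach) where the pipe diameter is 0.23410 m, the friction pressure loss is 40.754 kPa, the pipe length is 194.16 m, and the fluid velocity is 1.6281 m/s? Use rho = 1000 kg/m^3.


f = dP*1000 / ((L/D)*(rho*vel^2/2))
f = 40.754*1000 / ((194.16/0.23410)*(1000*1.6281^2/2))
f = 0.037075


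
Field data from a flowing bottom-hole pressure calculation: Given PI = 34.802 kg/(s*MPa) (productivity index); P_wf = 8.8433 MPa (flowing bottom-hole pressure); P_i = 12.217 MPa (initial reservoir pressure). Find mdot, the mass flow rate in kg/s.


mdot = (P_i - P_wf) * PI
mdot = (12.217 - 8.8433) * 34.802
mdot = 117.41 kg/s


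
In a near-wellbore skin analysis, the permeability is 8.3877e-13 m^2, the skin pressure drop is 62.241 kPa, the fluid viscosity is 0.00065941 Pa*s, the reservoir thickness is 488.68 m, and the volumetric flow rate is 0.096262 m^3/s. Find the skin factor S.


S = dP_s * 1000 * 2*pi*k*hr / (q*mu)
S = 62.241 * 1000 * 2*pi*8.3877e-13*488.68 / (0.096262*0.00065941)
S = 2.5253


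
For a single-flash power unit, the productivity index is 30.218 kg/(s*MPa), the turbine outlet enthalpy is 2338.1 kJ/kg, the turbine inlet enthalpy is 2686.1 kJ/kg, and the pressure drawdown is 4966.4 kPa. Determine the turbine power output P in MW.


Step 1: mdot = PI * dP / 1000 = 30.218 * 4966.4 / 1000 = 150.0747 kg/s
Step 2: P = mdot*(h_in - h_out)/1000 = 150.0747*(2686.1 - 2338.1)/1000 = 52.226 MW
P = 52.226 MW


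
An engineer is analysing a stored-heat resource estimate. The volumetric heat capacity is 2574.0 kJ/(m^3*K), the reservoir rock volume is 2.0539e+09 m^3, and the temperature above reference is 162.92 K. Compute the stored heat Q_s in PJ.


Q_s = Vr * rhoc * dT / 1e12
Q_s = 2.0539e+09 * 2574.0 * 162.92 / 1e12
Q_s = 861.32 PJ


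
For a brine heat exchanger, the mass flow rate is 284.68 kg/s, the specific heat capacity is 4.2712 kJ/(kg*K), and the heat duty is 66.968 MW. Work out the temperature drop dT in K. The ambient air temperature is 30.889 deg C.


dT = Q * 1000 / (mdot * cp)
dT = 66.968 * 1000 / (284.68 * 4.2712)
dT = 55.076 K


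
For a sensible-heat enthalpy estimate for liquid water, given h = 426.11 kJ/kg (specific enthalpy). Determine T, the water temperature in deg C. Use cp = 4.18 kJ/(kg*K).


T = h / cp
T = 426.11 / 4.18
T = 101.94 deg C


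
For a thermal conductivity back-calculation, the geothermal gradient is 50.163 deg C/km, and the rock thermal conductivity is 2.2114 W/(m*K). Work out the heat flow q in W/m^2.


q = k * grad / 1000
q = 2.2114 * 50.163 / 1000
q = 0.11093 W/m^2


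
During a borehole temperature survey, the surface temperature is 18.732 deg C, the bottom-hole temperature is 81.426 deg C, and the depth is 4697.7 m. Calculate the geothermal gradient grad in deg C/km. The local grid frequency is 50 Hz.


grad = (T_d - T_surf) / d * 1000
grad = (81.426 - 18.732) / 4697.7 * 1000
grad = 13.346 deg C/km


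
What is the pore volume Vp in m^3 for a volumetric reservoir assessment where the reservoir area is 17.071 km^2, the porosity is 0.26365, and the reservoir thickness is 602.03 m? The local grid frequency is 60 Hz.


Vp = A * 1e6 * hr * phi
Vp = 17.071 * 1e6 * 602.03 * 0.26365
Vp = 2.7096e+09 m^3


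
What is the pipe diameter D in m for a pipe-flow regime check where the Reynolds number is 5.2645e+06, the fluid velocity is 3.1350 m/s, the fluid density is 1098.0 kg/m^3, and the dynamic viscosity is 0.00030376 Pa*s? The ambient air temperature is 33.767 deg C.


D = Re * mu / (rho * vel)
D = 5.2645e+06 * 0.00030376 / (1098.0 * 3.1350)
D = 0.46457 m


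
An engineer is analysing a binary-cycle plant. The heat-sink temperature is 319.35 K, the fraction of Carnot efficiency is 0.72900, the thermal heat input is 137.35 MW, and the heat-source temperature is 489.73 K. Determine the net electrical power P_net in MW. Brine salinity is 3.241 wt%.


Step 1: eta = (1 - Tc/Th)*f = (1 - 319.35/489.73)*0.729 = 0.2536235
Step 2: P_net = eta * Q_in = 0.2536235 * 137.35 = 34.835 MW
P_net = 34.835 MW


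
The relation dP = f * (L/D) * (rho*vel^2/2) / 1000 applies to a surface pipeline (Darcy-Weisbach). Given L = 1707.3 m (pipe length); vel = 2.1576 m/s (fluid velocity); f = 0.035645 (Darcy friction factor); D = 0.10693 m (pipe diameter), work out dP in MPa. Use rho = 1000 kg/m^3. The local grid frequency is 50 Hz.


dP = f * (L/D) * (rho*vel^2/2) / 1000
dP = 0.035645 * (1707.3/0.10693) * (1000*2.1576^2/2) / 1000
dP = 1324.710 kPa
Convert: 1324.710 kPa * 0.001 = 1.3247 MPa
dP = 1.3247 MPa


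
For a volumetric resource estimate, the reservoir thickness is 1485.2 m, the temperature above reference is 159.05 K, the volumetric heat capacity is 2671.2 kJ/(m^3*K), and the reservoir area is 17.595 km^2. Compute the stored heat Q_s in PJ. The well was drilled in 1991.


Step 1: Vr = A*1e6*hr = 17.595*1e6*1485.2 = 2.613209e+10 m^3
Step 2: Q_s = Vr*rhoc*dT/1e12 = 2.613209e+10*2671.2*159.05/1e12 = 11102 PJ
Q_s = 11102 PJ


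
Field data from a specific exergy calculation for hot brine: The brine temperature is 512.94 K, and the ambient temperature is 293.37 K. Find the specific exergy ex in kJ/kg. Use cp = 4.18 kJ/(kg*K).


ex = cp * ((T_b - T_0) - T_0 * ln(T_b/T_0))
ex = 4.18 * ((512.94 - 293.37) - 293.37 * ln(512.94/293.37))
ex = 232.65 kJ/kg


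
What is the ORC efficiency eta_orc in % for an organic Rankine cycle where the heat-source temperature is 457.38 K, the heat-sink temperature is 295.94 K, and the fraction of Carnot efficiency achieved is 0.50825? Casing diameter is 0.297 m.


eta_orc = (1 - Tc/Th) * f * 100
eta_orc = (1 - 295.94/457.38) * 0.50825 * 100
eta_orc = 17.940 %


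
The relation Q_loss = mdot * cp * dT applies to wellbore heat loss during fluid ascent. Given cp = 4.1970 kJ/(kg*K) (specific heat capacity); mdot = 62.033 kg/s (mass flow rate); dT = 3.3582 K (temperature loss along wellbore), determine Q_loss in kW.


Q_loss = mdot * cp * dT
Q_loss = 62.033 * 4.1970 * 3.3582
Q_loss = 874.32 kW


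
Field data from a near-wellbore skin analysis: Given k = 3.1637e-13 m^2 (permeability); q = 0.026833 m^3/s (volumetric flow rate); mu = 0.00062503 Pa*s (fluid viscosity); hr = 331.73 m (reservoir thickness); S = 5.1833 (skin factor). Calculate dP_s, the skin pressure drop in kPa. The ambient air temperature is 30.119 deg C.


dP_s = S * q * mu / (2*pi*k*hr) / 1000
dP_s = 5.1833 * 0.026833 * 0.00062503 / (2*pi*3.1637e-13*331.73) / 1000
dP_s = 131.83 kPa


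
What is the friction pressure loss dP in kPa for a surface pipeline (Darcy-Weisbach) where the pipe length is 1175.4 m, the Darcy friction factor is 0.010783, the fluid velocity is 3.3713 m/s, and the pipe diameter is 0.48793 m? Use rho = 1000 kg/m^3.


dP = f * (L/D) * (rho*vel^2/2) / 1000
dP = 0.010783 * (1175.4/0.48793) * (1000*3.3713^2/2) / 1000
dP = 147.62 kPa


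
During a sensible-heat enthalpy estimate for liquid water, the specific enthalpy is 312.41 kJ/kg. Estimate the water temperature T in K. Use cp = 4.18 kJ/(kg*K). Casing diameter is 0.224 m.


T = h / cp
T = 312.41 / 4.18
T = 74.73923 deg C
Convert to K: 74.73923 + 273.15 = 347.89 K
T = 347.89 K


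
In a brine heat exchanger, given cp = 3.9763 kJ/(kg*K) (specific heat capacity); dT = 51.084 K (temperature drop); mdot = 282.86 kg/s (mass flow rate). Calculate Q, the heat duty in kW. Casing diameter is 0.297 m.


Q = mdot * cp * dT / 1000
Q = 282.86 * 3.9763 * 51.084 / 1000
Q = 57.45602 MW
Convert: 57.45602 MW * 1000.0 = 57456 kW
Q = 57456 kW


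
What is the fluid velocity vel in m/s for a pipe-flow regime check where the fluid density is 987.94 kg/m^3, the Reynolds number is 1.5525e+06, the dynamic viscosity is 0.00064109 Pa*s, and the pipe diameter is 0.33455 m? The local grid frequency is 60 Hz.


vel = Re * mu / (rho * D)
vel = 1.5525e+06 * 0.00064109 / (987.94 * 0.33455)
vel = 3.0113 m/s


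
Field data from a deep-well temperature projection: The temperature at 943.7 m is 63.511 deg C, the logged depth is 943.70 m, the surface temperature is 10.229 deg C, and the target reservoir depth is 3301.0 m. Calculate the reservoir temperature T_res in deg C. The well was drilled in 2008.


Step 1: grad = (T_d1 - T_surf)/d1 * 1000 = (63.511 - 10.229)/943.7 * 1000 = 56.46074 deg C/km
Step 2: T_res = T_surf + grad*d2/1000 = 10.229 + 56.46074*3301.0/1000 = 196.61 deg C
T_res = 196.61 deg C


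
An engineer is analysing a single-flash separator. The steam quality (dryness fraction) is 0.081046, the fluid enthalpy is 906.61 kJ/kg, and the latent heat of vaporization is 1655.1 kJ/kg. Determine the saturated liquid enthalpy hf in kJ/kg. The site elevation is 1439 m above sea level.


hf = h - x * hfg
hf = 906.61 - 0.081046 * 1655.1
hf = 772.47 kJ/kg


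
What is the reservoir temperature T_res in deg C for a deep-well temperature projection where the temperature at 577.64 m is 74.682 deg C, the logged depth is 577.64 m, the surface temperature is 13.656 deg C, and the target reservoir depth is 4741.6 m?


Step 1: grad = (T_d1 - T_surf)/d1 * 1000 = (74.682 - 13.656)/577.64 * 1000 = 105.6471 deg C/km
Step 2: T_res = T_surf + grad*d2/1000 = 13.656 + 105.6471*4741.6/1000 = 514.59 deg C
T_res = 514.59 deg C


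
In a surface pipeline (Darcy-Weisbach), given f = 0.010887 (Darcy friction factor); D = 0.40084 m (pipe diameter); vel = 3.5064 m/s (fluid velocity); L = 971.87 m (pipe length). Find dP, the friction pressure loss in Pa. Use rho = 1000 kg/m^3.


dP = f * (L/D) * (rho*vel^2/2) / 1000
dP = 0.010887 * (971.87/0.40084) * (1000*3.5064^2/2) / 1000
dP = 162.2700 kPa
Convert: 162.2700 kPa * 1000.0 = 1.6227e+05 Pa
dP = 1.6227e+05 Pa


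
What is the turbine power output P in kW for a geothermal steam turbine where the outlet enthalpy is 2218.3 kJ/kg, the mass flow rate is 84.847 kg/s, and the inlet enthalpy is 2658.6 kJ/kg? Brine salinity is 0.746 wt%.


P = mdot * (h_in - h_out) / 1000
P = 84.847 * (2658.6 - 2218.3) / 1000
P = 37.35813 MW
Convert: 37.35813 MW * 1000.0 = 37358 kW
P = 37358 kW


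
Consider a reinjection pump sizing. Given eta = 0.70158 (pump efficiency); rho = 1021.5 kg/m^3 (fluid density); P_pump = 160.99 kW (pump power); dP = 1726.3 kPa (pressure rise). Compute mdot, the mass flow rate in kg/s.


mdot = P_pump * rho * eta / dP
mdot = 160.99 * 1021.5 * 0.70158 / 1726.3
mdot = 66.834 kg/s


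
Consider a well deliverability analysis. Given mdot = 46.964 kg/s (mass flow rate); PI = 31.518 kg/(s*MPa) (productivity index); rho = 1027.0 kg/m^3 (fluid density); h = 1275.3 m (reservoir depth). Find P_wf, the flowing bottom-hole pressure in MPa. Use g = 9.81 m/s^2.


Step 1: P_i = rho*g*h/1e6 = 1027.0*9.81*1275.3/1e6 = 12.84848 MPa
Step 2: P_wf = P_i - mdot/PI = 12.84848 - 46.964/31.518 = 11.358 MPa
P_wf = 11.358 MPa


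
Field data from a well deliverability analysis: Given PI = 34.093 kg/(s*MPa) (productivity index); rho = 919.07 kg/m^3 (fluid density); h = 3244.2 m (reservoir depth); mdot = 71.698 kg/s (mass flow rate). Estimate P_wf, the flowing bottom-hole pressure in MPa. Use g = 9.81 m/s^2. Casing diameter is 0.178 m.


Step 1: P_i = rho*g*h/1e6 = 919.07*9.81*3244.2/1e6 = 29.24996 MPa
Step 2: P_wf = P_i - mdot/PI = 29.24996 - 71.698/34.093 = 27.147 MPa
P_wf = 27.147 MPa
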